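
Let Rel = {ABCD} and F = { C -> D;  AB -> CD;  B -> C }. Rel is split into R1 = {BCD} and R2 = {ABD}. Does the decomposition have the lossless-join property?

Yes

Common attributes: R1 ∩ R2 = {BD}.
Closure of {BD}: B → C applies, adding C. So (BD)⁺ = {BCD}.
This closure contains every attribute of R1, so R1 ∩ R2 → R1. The join is lossless.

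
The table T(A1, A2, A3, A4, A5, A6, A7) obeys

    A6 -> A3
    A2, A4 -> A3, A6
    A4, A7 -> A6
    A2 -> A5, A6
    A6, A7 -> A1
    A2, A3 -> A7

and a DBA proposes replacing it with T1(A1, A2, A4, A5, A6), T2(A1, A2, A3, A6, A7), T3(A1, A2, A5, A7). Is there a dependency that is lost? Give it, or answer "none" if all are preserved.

Check A4, A7 → A6: no single fragment contains all of {A4, A6, A7}, and the restricted closure of {A4, A7} across the fragments never reaches {A6}.
A6 → A3 is preserved.
A2, A4 → A3, A6 is preserved.
A2 → A5, A6 is preserved.
A6, A7 → A1 is preserved.
A2, A3 → A7 is preserved.

A4, A7 -> A6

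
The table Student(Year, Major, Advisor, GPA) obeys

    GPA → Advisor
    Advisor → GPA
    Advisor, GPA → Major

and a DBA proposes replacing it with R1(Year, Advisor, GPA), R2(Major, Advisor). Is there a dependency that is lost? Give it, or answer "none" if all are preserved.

none

GPA → Advisor lies within R1.
Advisor → GPA lies within R1.
Advisor, GPA → Major: restricted closure across fragments reaches Major.
Every dependency is enforceable on the fragments, so the decomposition is dependency-preserving.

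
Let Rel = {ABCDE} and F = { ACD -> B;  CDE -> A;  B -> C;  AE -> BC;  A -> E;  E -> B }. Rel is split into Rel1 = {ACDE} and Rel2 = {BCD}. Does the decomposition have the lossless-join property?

Common attributes: Rel1 ∩ Rel2 = {CD}.
No dependency enlarges {CD}, so (CD)⁺ = {CD}.
The closure contains neither all of Rel1 = {ACDE} nor all of Rel2 = {BCD}, so the common attributes are not a superkey of either fragment. The join is lossy.

No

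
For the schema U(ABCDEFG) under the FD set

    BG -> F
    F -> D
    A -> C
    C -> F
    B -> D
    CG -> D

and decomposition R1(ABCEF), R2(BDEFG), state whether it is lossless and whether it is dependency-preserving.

lossy but dependency-preserving

Lossless test: (BEF)⁺ = {BDEF}, which is a superkey of neither fragment — lossy.
Dependency preservation: CG → D is not contained in any single fragment, but the restricted closure of its left-hand side across the fragments still reaches the right-hand side; the remaining FDs each lie inside some fragment. All dependencies are preserved.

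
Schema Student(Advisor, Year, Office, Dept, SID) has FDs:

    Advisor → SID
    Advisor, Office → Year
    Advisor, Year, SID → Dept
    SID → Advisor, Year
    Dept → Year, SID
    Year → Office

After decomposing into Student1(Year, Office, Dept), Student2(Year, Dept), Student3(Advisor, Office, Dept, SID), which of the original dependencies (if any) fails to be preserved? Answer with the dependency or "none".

none

Advisor → SID lies within Student3.
Advisor, Office → Year: restricted closure across fragments reaches Year.
Advisor, Year, SID → Dept: restricted closure across fragments reaches Dept.
SID → Advisor, Year: restricted closure across fragments reaches Advisor, Year.
Dept → Year, SID: restricted closure across fragments reaches Year, SID.
Year → Office lies within Student1.
Every dependency is enforceable on the fragments, so the decomposition is dependency-preserving.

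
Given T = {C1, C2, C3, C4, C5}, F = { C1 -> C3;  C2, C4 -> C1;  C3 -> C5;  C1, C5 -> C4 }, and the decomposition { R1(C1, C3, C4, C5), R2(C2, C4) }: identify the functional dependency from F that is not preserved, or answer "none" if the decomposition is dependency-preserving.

C2, C4 -> C1

Check C2, C4 → C1: no single fragment contains all of {C1, C2, C4}, and the restricted closure of {C2, C4} across the fragments never reaches {C1}.
C1 → C3 is preserved.
C3 → C5 is preserved.
C1, C5 → C4 is preserved.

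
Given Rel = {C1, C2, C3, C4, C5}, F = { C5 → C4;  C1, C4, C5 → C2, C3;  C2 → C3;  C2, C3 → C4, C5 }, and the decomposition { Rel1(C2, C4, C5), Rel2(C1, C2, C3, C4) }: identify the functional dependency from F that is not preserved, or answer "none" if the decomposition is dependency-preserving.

Check C1, C4, C5 → C2, C3: no single fragment contains all of {C1, C2, C3, C4, C5}, and the restricted closure of {C1, C4, C5} across the fragments never reaches {C2, C3}.
C5 → C4 is preserved.
C2 → C3 is preserved.
C2, C3 → C4, C5 is preserved.

C1, C4, C5 → C2, C3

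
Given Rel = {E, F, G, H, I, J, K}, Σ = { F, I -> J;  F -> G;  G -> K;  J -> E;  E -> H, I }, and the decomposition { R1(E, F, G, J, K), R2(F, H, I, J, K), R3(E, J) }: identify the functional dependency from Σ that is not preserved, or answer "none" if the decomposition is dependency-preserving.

Check E → H, I: no single fragment contains all of {E, H, I}, and the restricted closure of {E} across the fragments never reaches {H, I}.
F, I → J is preserved.
F → G is preserved.
G → K is preserved.
J → E is preserved.

E -> H, I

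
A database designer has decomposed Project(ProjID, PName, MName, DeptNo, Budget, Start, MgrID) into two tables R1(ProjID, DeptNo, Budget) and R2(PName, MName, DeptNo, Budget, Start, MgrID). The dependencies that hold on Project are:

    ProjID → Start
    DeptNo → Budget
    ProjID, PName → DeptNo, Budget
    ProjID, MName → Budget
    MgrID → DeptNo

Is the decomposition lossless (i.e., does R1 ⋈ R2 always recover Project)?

No

Common attributes: R1 ∩ R2 = {DeptNo, Budget}.
No dependency enlarges {DeptNo, Budget}, so (DeptNo, Budget)⁺ = {DeptNo, Budget}.
The closure contains neither all of R1 = {ProjID, DeptNo, Budget} nor all of R2 = {PName, MName, DeptNo, Budget, Start, MgrID}, so the common attributes are not a superkey of either fragment. The join is lossy.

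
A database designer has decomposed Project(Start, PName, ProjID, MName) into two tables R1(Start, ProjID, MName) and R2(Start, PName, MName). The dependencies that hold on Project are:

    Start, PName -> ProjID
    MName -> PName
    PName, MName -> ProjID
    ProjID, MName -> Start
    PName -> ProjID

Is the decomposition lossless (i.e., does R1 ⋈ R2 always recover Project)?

Yes

Common attributes: R1 ∩ R2 = {Start, MName}.
Closure of {Start, MName}: MName → PName applies, adding PName; PName, MName → ProjID applies, adding ProjID. So (Start, MName)⁺ = {Start, PName, ProjID, MName}.
This closure contains every attribute of R1, so R1 ∩ R2 → R1. The join is lossless.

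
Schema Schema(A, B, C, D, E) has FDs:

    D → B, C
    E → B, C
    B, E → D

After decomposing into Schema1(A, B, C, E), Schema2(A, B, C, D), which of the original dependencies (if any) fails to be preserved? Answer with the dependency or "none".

Check B, E → D: no single fragment contains all of {B, D, E}, and the restricted closure of {B, E} across the fragments never reaches {D}.
D → B, C is preserved.
E → B, C is preserved.

B, E → D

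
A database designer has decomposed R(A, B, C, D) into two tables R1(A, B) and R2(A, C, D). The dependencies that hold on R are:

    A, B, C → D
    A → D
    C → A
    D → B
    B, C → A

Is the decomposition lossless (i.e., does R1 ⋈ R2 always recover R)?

Common attributes: R1 ∩ R2 = {A}.
Closure of {A}: A → D applies, adding D; D → B applies, adding B. So (A)⁺ = {A, B, D}.
This closure contains every attribute of R1, so R1 ∩ R2 → R1. The join is lossless.

Yes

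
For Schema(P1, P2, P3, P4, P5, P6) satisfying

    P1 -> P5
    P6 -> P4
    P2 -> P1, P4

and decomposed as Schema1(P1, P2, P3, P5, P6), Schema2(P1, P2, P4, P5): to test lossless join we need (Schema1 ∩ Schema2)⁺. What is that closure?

Schema1 ∩ Schema2 = {P1, P2, P5}.
P2 → P1, P4 applies, adding P4
Closure: {P1, P2, P4, P5}.

P1, P2, P4, P5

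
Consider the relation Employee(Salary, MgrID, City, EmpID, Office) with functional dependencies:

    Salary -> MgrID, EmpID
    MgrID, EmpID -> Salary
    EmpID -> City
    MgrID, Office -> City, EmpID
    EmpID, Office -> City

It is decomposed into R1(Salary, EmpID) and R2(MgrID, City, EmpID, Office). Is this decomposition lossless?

Common attributes: R1 ∩ R2 = {EmpID}.
Closure of {EmpID}: EmpID → City applies, adding City. So (EmpID)⁺ = {City, EmpID}.
The closure contains neither all of R1 = {Salary, EmpID} nor all of R2 = {MgrID, City, EmpID, Office}, so the common attributes are not a superkey of either fragment. The join is lossy.

No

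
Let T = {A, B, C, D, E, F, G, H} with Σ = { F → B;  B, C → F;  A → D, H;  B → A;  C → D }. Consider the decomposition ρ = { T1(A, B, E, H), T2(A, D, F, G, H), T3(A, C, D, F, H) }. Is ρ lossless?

No

Chase test. Columns are A, B, C, D, E, F, G, H; row i has aⱼ where attribute j ∈ Ti, else bᵢⱼ.
Initial tableau (one row per fragment):
  row 1: a1 a2 b13 b14 a5 b16 b17 a8
  row 2: a1 b22 b23 a4 b25 a6 a7 a8
  row 3: a1 b32 a3 a4 b35 a6 b37 a8
Rows 2 and 3 agree on F; apply F→B and equate their B entries.
Rows 1 and 2 agree on A; apply A→D, H and equate their D, H entries.
No row becomes fully distinguished — the join is lossy.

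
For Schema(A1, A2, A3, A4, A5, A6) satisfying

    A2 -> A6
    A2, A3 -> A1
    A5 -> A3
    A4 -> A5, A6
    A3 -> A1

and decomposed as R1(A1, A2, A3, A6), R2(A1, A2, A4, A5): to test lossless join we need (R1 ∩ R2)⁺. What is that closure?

A1, A2, A6

R1 ∩ R2 = {A1, A2}.
A2 → A6 applies, adding A6
Closure: {A1, A2, A6}.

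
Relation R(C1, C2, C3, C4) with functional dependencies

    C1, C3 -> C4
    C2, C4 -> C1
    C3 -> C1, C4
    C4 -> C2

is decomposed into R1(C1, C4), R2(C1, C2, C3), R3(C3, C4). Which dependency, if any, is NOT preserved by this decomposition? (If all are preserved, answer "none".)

Check C4 → C2: no single fragment contains all of {C2, C4}, and the restricted closure of {C4} across the fragments never reaches {C2}.
C1, C3 → C4 is preserved.
C2, C4 → C1 is preserved.
C3 → C1, C4 is preserved.

C4 -> C2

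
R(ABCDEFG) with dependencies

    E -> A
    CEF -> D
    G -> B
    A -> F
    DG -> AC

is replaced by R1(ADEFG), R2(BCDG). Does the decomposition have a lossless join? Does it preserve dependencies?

lossless but not dependency-preserving

Lossless test: (DG)⁺ = {ABCDFG}, which contains all of one fragment — lossless.
Dependency preservation: the restricted closure of {CEF} across the fragments never reaches {D}, so CEF → D cannot be enforced without a join — not preserved.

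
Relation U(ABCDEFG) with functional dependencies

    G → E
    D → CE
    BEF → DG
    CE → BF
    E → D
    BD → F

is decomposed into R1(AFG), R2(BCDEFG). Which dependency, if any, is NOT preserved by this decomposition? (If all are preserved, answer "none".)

G → E lies within R2.
D → CE lies within R2.
BEF → DG lies within R2.
CE → BF lies within R2.
E → D lies within R2.
BD → F lies within R2.
Every dependency is enforceable on the fragments, so the decomposition is dependency-preserving.

none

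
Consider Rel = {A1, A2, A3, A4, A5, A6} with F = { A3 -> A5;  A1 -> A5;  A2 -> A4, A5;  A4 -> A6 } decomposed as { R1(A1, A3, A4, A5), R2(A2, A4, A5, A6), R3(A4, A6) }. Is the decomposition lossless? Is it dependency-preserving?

lossy but dependency-preserving

Lossless test (chase): Rows 1 and 2 agree on A4; apply A4→A6 and equate their A6 entries. No row becomes fully distinguished — the join is lossy.
Dependency preservation: every FD's attributes lie within a single fragment, so each can be enforced locally — preserved.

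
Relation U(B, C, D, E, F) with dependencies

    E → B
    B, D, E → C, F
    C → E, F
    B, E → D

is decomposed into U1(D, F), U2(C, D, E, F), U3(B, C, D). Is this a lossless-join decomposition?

Chase test. Columns are B, C, D, E, F; row i has aⱼ where attribute j ∈ Ui, else bᵢⱼ.
Initial tableau (one row per fragment):
  row 1: b11 b12 a3 b14 a5
  row 2: b21 a2 a3 a4 a5
  row 3: a1 a2 a3 b34 b35
Rows 2 and 3 agree on C; apply C→E, F and equate their E, F entries.
Rows 2 and 3 agree on E; apply E→B and equate their B entries.
Row 2 is now all distinguished symbols — the join is lossless.

Yes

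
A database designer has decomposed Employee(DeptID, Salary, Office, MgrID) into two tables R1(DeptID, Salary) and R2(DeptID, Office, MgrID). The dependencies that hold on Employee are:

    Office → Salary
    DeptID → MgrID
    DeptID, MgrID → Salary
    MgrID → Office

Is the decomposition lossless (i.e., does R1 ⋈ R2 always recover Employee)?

Common attributes: R1 ∩ R2 = {DeptID}.
Closure of {DeptID}: DeptID → MgrID applies, adding MgrID; DeptID, MgrID → Salary applies, adding Salary; MgrID → Office applies, adding Office. So (DeptID)⁺ = {DeptID, Salary, Office, MgrID}.
This closure contains every attribute of R1, so R1 ∩ R2 → R1. The join is lossless.

Yes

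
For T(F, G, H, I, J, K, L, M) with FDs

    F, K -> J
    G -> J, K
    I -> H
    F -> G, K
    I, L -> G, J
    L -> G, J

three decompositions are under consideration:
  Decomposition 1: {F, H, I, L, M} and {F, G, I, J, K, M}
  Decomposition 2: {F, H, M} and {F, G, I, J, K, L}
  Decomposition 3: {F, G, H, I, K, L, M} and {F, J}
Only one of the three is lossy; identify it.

Decomposition 1: common = {F, I, M}, closure = {F, G, H, I, J, K, M} → lossless.
Decomposition 2: common = {F}, closure = {F, G, J, K} → lossy.
Decomposition 3: common = {F}, closure = {F, G, J, K} → lossless.

Decomposition 2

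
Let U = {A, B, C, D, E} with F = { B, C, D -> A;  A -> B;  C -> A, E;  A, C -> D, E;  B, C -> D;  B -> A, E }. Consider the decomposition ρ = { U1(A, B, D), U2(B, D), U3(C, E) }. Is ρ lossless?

No

Chase test. Columns are A, B, C, D, E; row i has aⱼ where attribute j ∈ Ui, else bᵢⱼ.
Initial tableau (one row per fragment):
  row 1: a1 a2 b13 a4 b15
  row 2: b21 a2 b23 a4 b25
  row 3: b31 b32 a3 b34 a5
Rows 1 and 2 agree on B; apply B→A, E and equate their A, E entries.
No row becomes fully distinguished — the join is lossy.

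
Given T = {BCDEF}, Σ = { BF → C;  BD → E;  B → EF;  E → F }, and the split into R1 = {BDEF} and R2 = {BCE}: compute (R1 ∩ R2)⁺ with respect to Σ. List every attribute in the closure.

R1 ∩ R2 = {BE}.
B → EF applies, adding F
BF → C applies, adding C
Closure: {BCEF}.

BCEF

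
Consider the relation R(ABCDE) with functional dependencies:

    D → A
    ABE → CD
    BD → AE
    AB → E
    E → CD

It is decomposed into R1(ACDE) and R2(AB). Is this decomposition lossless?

Common attributes: R1 ∩ R2 = {A}.
No dependency enlarges {A}, so (A)⁺ = {A}.
The closure contains neither all of R1 = {ACDE} nor all of R2 = {AB}, so the common attributes are not a superkey of either fragment. The join is lossy.

No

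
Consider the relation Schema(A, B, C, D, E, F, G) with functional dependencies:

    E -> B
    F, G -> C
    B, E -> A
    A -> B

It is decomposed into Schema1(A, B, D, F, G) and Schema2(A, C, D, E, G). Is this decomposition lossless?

Common attributes: Schema1 ∩ Schema2 = {A, D, G}.
Closure of {A, D, G}: A → B applies, adding B. So (A, D, G)⁺ = {A, B, D, G}.
The closure contains neither all of Schema1 = {A, B, D, F, G} nor all of Schema2 = {A, C, D, E, G}, so the common attributes are not a superkey of either fragment. The join is lossy.

No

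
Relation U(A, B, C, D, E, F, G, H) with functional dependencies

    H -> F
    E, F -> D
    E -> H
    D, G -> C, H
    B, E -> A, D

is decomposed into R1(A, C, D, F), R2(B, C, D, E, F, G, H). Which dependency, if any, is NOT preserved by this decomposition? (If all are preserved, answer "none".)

Check B, E → A, D: no single fragment contains all of {A, B, D, E}, and the restricted closure of {B, E} across the fragments never reaches {A, D}.
H → F is preserved.
E, F → D is preserved.
E → H is preserved.
D, G → C, H is preserved.

B, E -> A, D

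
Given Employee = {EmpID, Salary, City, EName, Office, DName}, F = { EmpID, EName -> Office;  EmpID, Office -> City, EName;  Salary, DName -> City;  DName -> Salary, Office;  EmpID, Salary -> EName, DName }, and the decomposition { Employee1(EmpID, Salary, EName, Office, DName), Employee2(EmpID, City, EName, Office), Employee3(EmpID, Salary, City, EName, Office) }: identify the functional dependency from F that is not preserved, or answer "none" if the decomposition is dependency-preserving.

Check Salary, DName → City: no single fragment contains all of {Salary, City, DName}, and the restricted closure of {Salary, DName} across the fragments never reaches {City}.
EmpID, EName → Office is preserved.
EmpID, Office → City, EName is preserved.
DName → Salary, Office is preserved.
EmpID, Salary → EName, DName is preserved.

Salary, DName -> City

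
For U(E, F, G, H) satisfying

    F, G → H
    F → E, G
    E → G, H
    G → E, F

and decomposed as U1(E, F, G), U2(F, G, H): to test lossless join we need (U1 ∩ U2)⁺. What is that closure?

E, F, G, H

U1 ∩ U2 = {F, G}.
F, G → H applies, adding H
F → E, G applies, adding E
Closure: {E, F, G, H}.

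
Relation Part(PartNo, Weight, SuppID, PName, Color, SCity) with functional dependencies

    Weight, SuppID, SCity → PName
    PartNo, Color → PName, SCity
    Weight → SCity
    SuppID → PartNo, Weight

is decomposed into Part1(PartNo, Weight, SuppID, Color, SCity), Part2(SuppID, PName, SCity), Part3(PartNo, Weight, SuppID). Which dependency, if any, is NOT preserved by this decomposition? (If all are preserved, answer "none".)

Check PartNo, Color → PName, SCity: no single fragment contains all of {PartNo, PName, Color, SCity}, and the restricted closure of {PartNo, Color} across the fragments never reaches {PName, SCity}.
Weight, SuppID, SCity → PName is preserved.
Weight → SCity is preserved.
SuppID → PartNo, Weight is preserved.

PartNo, Color → PName, SCity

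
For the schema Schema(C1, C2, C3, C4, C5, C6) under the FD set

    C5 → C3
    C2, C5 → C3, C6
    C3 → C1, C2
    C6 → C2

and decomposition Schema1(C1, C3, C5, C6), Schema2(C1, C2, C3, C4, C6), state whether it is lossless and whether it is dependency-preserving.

lossy but dependency-preserving

Lossless test: (C1, C3, C6)⁺ = {C1, C2, C3, C6}, which is a superkey of neither fragment — lossy.
Dependency preservation: C2, C5 → C3, C6 is not contained in any single fragment, but the restricted closure of its left-hand side across the fragments still reaches the right-hand side; the remaining FDs each lie inside some fragment. All dependencies are preserved.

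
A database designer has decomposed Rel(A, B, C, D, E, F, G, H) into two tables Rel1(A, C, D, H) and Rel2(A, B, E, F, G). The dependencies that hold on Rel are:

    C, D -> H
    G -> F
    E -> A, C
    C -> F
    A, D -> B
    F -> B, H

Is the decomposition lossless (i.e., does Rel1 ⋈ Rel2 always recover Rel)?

Common attributes: Rel1 ∩ Rel2 = {A}.
No dependency enlarges {A}, so (A)⁺ = {A}.
The closure contains neither all of Rel1 = {A, C, D, H} nor all of Rel2 = {A, B, E, F, G}, so the common attributes are not a superkey of either fragment. The join is lossy.

No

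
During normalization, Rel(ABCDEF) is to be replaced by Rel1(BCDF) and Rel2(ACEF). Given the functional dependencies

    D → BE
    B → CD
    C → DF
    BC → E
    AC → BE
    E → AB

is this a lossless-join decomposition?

Common attributes: Rel1 ∩ Rel2 = {CF}.
Closure of {CF}: C → DF applies, adding D; D → BE applies, adding BE; E → AB applies, adding A. So (CF)⁺ = {ABCDEF}.
This closure contains every attribute of Rel1, so Rel1 ∩ Rel2 → Rel1. The join is lossless.

Yes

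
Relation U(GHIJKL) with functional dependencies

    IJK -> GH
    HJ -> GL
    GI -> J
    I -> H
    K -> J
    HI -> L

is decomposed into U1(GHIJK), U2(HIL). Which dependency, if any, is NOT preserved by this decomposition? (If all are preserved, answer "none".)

Check HJ → GL: no single fragment contains all of {GHJL}, and the restricted closure of {HJ} across the fragments never reaches {GL}.
IJK → GH is preserved.
GI → J is preserved.
I → H is preserved.
K → J is preserved.
HI → L is preserved.

HJ -> GL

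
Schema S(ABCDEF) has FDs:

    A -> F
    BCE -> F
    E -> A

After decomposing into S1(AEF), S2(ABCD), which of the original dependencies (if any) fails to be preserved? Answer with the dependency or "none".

none

A → F lies within S1.
BCE → F: restricted closure across fragments reaches F.
E → A lies within S1.
Every dependency is enforceable on the fragments, so the decomposition is dependency-preserving.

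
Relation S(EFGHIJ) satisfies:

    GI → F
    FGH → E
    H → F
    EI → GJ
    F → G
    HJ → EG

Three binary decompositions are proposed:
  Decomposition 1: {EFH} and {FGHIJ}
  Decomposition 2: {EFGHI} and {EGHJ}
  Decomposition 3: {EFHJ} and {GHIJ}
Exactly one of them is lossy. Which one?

Decomposition 2

Decomposition 1: common = {FH}, closure = {EFGH} → lossless.
Decomposition 2: common = {EGH}, closure = {EFGH} → lossy.
Decomposition 3: common = {HJ}, closure = {EFGHJ} → lossless.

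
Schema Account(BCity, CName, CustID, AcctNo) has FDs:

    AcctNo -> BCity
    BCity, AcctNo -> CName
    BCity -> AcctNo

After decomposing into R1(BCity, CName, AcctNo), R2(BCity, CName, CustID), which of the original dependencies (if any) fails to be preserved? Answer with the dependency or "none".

AcctNo → BCity lies within R1.
BCity, AcctNo → CName lies within R1.
BCity → AcctNo lies within R1.
Every dependency is enforceable on the fragments, so the decomposition is dependency-preserving.

none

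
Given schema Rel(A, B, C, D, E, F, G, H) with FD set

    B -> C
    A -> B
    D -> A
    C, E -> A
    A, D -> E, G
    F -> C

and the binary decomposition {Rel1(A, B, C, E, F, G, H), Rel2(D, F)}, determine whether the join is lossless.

No

Common attributes: Rel1 ∩ Rel2 = {F}.
Closure of {F}: F → C applies, adding C. So (F)⁺ = {C, F}.
The closure contains neither all of Rel1 = {A, B, C, E, F, G, H} nor all of Rel2 = {D, F}, so the common attributes are not a superkey of either fragment. The join is lossy.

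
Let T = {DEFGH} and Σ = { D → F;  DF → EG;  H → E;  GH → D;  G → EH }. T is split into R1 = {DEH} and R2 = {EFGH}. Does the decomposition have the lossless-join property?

Common attributes: R1 ∩ R2 = {EH}.
No dependency enlarges {EH}, so (EH)⁺ = {EH}.
The closure contains neither all of R1 = {DEH} nor all of R2 = {EFGH}, so the common attributes are not a superkey of either fragment. The join is lossy.

No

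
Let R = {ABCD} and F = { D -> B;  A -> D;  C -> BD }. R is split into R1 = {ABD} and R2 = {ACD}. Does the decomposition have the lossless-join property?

Yes

Common attributes: R1 ∩ R2 = {AD}.
Closure of {AD}: D → B applies, adding B. So (AD)⁺ = {ABD}.
This closure contains every attribute of R1, so R1 ∩ R2 → R1. The join is lossless.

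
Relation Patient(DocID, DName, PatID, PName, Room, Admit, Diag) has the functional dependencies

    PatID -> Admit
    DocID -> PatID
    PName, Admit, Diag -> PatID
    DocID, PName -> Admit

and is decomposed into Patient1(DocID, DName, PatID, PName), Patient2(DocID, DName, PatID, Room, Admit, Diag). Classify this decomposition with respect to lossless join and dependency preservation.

lossy and not dependency-preserving

Lossless test: (DocID, DName, PatID)⁺ = {DocID, DName, PatID, Admit}, which is a superkey of neither fragment — lossy.
Dependency preservation: the restricted closure of {PName, Admit, Diag} across the fragments never reaches {PatID}, so PName, Admit, Diag → PatID cannot be enforced without a join — not preserved.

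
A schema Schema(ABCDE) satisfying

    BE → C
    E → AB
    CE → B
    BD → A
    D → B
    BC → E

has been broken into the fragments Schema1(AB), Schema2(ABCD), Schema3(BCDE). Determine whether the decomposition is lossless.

Yes

Chase test. Columns are ABCDE; row i has aⱼ where attribute j ∈ Schemai, else bᵢⱼ.
Initial tableau (one row per fragment):
  row 1: a1 a2 b13 b14 b15
  row 2: a1 a2 a3 a4 b25
  row 3: b31 a2 a3 a4 a5
Rows 2 and 3 agree on BD; apply BD→A and equate their A entries.
Rows 2 and 3 agree on BC; apply BC→E and equate their E entries.
Row 2 is now all distinguished symbols — the join is lossless.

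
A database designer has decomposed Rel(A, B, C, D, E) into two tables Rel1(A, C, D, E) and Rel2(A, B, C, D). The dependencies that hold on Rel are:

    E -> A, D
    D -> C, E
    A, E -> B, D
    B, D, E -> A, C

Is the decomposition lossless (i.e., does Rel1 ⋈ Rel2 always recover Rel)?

Yes

Common attributes: Rel1 ∩ Rel2 = {A, C, D}.
Closure of {A, C, D}: D → C, E applies, adding E; A, E → B, D applies, adding B. So (A, C, D)⁺ = {A, B, C, D, E}.
This closure contains every attribute of Rel1, so Rel1 ∩ Rel2 → Rel1. The join is lossless.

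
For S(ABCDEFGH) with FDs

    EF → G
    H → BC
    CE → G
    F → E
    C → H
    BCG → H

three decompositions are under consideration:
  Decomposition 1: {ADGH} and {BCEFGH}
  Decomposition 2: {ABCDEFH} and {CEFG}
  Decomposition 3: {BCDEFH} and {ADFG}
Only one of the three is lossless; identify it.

Decomposition 2

Decomposition 1: common = {GH}, closure = {BCGH} → lossy.
Decomposition 2: common = {CEF}, closure = {BCEFGH} → lossless.
Decomposition 3: common = {DF}, closure = {DEFG} → lossy.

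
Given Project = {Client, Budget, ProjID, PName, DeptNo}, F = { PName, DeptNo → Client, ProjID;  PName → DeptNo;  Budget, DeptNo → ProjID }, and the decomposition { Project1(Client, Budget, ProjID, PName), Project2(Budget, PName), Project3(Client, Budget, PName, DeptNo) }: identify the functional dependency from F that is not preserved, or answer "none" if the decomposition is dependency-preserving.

Budget, DeptNo → ProjID

Check Budget, DeptNo → ProjID: no single fragment contains all of {Budget, ProjID, DeptNo}, and the restricted closure of {Budget, DeptNo} across the fragments never reaches {ProjID}.
PName, DeptNo → Client, ProjID is preserved.
PName → DeptNo is preserved.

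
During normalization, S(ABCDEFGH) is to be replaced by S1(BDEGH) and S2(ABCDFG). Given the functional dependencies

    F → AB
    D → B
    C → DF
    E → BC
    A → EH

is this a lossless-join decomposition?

Common attributes: S1 ∩ S2 = {BDG}.
No dependency enlarges {BDG}, so (BDG)⁺ = {BDG}.
The closure contains neither all of S1 = {BDEGH} nor all of S2 = {ABCDFG}, so the common attributes are not a superkey of either fragment. The join is lossy.

No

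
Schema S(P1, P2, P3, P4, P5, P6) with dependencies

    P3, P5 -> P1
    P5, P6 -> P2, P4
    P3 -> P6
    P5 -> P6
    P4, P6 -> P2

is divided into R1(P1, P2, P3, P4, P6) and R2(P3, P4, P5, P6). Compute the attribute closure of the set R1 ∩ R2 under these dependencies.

R1 ∩ R2 = {P3, P4, P6}.
P4, P6 → P2 applies, adding P2
Closure: {P2, P3, P4, P6}.

P2, P3, P4, P6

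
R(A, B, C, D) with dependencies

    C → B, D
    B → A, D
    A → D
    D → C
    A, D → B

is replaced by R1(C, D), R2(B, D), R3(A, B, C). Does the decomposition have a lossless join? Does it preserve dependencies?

lossless and dependency-preserving

Lossless test (chase): Rows 1 and 3 agree on C; apply C→B, D and equate their B, D entries. Rows 1 and 2 agree on B; apply B→A, D and equate their A, D entries. Rows 1 and 3 agree on B; apply B→A, D and equate their A, D entries. Rows 1 and 2 agree on D; apply D→C and equate their C entries. Row 1 is now all distinguished symbols — the join is lossless.
Dependency preservation: C → B, D; B → A, D; A → D; A, D → B are not contained in any single fragment, but the restricted closure of each left-hand side across the fragments still reaches the right-hand side; the remaining FDs each lie inside some fragment. All dependencies are preserved.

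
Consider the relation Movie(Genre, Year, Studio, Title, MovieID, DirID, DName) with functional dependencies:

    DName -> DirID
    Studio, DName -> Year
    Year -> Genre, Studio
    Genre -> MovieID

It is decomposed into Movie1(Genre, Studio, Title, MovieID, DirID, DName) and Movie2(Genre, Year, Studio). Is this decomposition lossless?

Common attributes: Movie1 ∩ Movie2 = {Genre, Studio}.
Closure of {Genre, Studio}: Genre → MovieID applies, adding MovieID. So (Genre, Studio)⁺ = {Genre, Studio, MovieID}.
The closure contains neither all of Movie1 = {Genre, Studio, Title, MovieID, DirID, DName} nor all of Movie2 = {Genre, Year, Studio}, so the common attributes are not a superkey of either fragment. The join is lossy.

No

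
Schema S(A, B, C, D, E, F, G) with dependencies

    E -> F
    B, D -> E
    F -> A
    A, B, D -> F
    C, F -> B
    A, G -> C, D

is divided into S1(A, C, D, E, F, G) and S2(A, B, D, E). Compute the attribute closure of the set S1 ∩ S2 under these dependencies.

S1 ∩ S2 = {A, D, E}.
E → F applies, adding F
Closure: {A, D, E, F}.

A, D, E, F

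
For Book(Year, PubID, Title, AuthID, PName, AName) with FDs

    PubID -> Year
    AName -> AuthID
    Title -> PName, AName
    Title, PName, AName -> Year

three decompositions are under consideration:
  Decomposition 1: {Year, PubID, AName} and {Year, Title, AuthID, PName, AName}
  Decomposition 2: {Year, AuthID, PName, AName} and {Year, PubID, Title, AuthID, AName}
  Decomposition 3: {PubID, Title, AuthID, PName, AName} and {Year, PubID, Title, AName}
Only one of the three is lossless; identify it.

Decomposition 1: common = {Year, AName}, closure = {Year, AuthID, AName} → lossy.
Decomposition 2: common = {Year, AuthID, AName}, closure = {Year, AuthID, AName} → lossy.
Decomposition 3: common = {PubID, Title, AName}, closure = {Year, PubID, Title, AuthID, PName, AName} → lossless.

Decomposition 3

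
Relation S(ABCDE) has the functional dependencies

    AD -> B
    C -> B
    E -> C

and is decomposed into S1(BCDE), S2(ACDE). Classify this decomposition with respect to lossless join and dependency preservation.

lossless but not dependency-preserving

Lossless test: (CDE)⁺ = {BCDE}, which contains all of one fragment — lossless.
Dependency preservation: the restricted closure of {AD} across the fragments never reaches {B}, so AD → B cannot be enforced without a join — not preserved.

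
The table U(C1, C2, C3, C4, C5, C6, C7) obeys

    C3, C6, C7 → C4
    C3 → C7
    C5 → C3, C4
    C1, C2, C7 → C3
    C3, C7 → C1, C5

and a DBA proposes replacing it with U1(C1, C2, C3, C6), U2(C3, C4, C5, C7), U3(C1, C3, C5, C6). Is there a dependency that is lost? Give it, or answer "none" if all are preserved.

Check C1, C2, C7 → C3: no single fragment contains all of {C1, C2, C3, C7}, and the restricted closure of {C1, C2, C7} across the fragments never reaches {C3}.
C3, C6, C7 → C4 is preserved.
C3 → C7 is preserved.
C5 → C3, C4 is preserved.
C3, C7 → C1, C5 is preserved.

C1, C2, C7 → C3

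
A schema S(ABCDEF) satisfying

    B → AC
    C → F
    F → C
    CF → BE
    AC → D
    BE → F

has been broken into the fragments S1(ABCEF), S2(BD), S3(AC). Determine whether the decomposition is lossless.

Yes

Chase test. Columns are ABCDEF; row i has aⱼ where attribute j ∈ Si, else bᵢⱼ.
Initial tableau (one row per fragment):
  row 1: a1 a2 a3 b14 a5 a6
  row 2: b21 a2 b23 a4 b25 b26
  row 3: a1 b32 a3 b34 b35 b36
Rows 1 and 2 agree on B; apply B→AC and equate their AC entries.
Rows 1 and 2 agree on C; apply C→F and equate their F entries.
Rows 1 and 3 agree on C; apply C→F and equate their F entries.
Rows 1 and 2 agree on CF; apply CF→BE and equate their BE entries.
Rows 1 and 3 agree on CF; apply CF→BE and equate their BE entries.
Rows 1 and 2 agree on AC; apply AC→D and equate their D entries.
Rows 1 and 3 agree on AC; apply AC→D and equate their D entries.
Row 1 is now all distinguished symbols — the join is lossless.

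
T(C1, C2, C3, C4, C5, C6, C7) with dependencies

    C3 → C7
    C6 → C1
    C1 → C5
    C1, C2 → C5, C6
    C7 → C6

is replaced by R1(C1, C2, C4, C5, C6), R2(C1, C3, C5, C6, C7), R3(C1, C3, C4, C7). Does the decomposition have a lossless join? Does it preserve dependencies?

lossy but dependency-preserving

Lossless test (chase): Rows 1 and 3 agree on C1; apply C1→C5 and equate their C5 entries. Rows 2 and 3 agree on C7; apply C7→C6 and equate their C6 entries. No row becomes fully distinguished — the join is lossy.
Dependency preservation: every FD's attributes lie within a single fragment, so each can be enforced locally — preserved.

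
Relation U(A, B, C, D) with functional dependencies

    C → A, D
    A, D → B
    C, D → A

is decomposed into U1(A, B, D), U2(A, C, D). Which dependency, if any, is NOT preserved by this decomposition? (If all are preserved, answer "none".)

C → A, D lies within U2.
A, D → B lies within U1.
C, D → A lies within U2.
Every dependency is enforceable on the fragments, so the decomposition is dependency-preserving.

none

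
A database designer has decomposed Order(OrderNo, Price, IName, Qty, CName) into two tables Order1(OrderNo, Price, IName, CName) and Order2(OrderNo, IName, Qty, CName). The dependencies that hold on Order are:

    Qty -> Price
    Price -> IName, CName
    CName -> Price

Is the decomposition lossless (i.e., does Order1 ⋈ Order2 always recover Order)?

Common attributes: Order1 ∩ Order2 = {OrderNo, IName, CName}.
Closure of {OrderNo, IName, CName}: CName → Price applies, adding Price. So (OrderNo, IName, CName)⁺ = {OrderNo, Price, IName, CName}.
This closure contains every attribute of Order1, so Order1 ∩ Order2 → Order1. The join is lossless.

Yes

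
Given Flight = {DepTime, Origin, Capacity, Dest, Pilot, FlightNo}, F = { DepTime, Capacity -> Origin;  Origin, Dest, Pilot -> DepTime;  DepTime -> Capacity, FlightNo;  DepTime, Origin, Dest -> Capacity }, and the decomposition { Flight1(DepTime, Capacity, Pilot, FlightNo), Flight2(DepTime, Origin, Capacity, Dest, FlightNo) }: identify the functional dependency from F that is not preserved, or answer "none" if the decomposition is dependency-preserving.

Origin, Dest, Pilot -> DepTime

Check Origin, Dest, Pilot → DepTime: no single fragment contains all of {DepTime, Origin, Dest, Pilot}, and the restricted closure of {Origin, Dest, Pilot} across the fragments never reaches {DepTime}.
DepTime, Capacity → Origin is preserved.
DepTime → Capacity, FlightNo is preserved.
DepTime, Origin, Dest → Capacity is preserved.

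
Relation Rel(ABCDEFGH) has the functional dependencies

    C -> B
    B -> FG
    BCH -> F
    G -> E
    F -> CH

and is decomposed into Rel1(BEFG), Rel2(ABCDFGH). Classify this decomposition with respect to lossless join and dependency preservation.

Lossless test: (BFG)⁺ = {BCEFGH}, which contains all of one fragment — lossless.
Dependency preservation: every FD's attributes lie within a single fragment, so each can be enforced locally — preserved.

lossless and dependency-preserving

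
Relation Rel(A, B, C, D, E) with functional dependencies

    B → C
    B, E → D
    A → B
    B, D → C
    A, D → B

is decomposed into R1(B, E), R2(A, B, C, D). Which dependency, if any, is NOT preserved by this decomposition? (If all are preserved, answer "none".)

Check B, E → D: no single fragment contains all of {B, D, E}, and the restricted closure of {B, E} across the fragments never reaches {D}.
B → C is preserved.
A → B is preserved.
B, D → C is preserved.
A, D → B is preserved.

B, E → D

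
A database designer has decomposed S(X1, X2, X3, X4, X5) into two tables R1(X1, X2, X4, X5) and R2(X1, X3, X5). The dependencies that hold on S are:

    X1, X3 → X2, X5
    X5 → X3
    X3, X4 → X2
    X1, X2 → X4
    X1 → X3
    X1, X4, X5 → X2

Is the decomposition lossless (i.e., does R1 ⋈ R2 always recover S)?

Common attributes: R1 ∩ R2 = {X1, X5}.
Closure of {X1, X5}: X5 → X3 applies, adding X3; X1, X3 → X2, X5 applies, adding X2; X1, X2 → X4 applies, adding X4. So (X1, X5)⁺ = {X1, X2, X3, X4, X5}.
This closure contains every attribute of R1, so R1 ∩ R2 → R1. The join is lossless.

Yes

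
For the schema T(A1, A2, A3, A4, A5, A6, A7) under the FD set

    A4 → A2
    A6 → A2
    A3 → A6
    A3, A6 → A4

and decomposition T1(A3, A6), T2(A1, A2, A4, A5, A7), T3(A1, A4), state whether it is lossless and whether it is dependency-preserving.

lossy and not dependency-preserving

Lossless test (chase): Rows 2 and 3 agree on A4; apply A4→A2 and equate their A2 entries. No row becomes fully distinguished — the join is lossy.
Dependency preservation: the restricted closure of {A6} across the fragments never reaches {A2}, so A6 → A2 cannot be enforced without a join — not preserved.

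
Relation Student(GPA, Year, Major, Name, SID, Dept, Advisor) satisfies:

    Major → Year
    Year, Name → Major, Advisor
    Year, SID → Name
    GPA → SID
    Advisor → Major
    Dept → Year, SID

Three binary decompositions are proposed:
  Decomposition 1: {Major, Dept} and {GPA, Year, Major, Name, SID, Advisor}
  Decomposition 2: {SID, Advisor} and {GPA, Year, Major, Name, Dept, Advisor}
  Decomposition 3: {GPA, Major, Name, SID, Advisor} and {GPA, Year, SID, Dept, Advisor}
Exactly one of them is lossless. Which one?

Decomposition 1: common = {Major}, closure = {Year, Major} → lossy.
Decomposition 2: common = {Advisor}, closure = {Year, Major, Advisor} → lossy.
Decomposition 3: common = {GPA, SID, Advisor}, closure = {GPA, Year, Major, Name, SID, Advisor} → lossless.

Decomposition 3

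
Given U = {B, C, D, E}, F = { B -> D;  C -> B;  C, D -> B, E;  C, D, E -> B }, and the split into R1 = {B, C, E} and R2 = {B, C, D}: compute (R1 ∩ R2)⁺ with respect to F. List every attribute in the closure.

R1 ∩ R2 = {B, C}.
B → D applies, adding D
C, D → B, E applies, adding E
Closure: {B, C, D, E}.

B, C, D, E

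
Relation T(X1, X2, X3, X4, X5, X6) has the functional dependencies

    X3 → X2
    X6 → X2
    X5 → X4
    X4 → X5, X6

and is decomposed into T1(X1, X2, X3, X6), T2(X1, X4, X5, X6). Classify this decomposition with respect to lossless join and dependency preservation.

lossy but dependency-preserving

Lossless test: (X1, X6)⁺ = {X1, X2, X6}, which is a superkey of neither fragment — lossy.
Dependency preservation: every FD's attributes lie within a single fragment, so each can be enforced locally — preserved.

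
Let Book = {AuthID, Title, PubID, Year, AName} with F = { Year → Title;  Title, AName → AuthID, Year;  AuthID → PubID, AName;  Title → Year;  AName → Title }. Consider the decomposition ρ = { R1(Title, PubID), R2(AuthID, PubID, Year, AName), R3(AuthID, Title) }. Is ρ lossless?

Chase test. Columns are AuthID, Title, PubID, Year, AName; row i has aⱼ where attribute j ∈ Ri, else bᵢⱼ.
Initial tableau (one row per fragment):
  row 1: b11 a2 a3 b14 b15
  row 2: a1 b22 a3 a4 a5
  row 3: a1 a2 b33 b34 b35
Rows 2 and 3 agree on AuthID; apply AuthID→PubID, AName and equate their PubID, AName entries.
Rows 1 and 3 agree on Title; apply Title→Year and equate their Year entries.
Rows 2 and 3 agree on AName; apply AName→Title and equate their Title entries.
Rows 2 and 3 agree on Title, AName; apply Title, AName→AuthID, Year and equate their AuthID, Year entries.
Row 2 is now all distinguished symbols — the join is lossless.

Yes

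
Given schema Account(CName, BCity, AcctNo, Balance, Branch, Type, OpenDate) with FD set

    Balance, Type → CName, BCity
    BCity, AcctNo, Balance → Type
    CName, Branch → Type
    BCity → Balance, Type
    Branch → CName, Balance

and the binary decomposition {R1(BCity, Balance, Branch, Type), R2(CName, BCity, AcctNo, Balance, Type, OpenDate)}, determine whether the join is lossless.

Common attributes: R1 ∩ R2 = {BCity, Balance, Type}.
Closure of {BCity, Balance, Type}: Balance, Type → CName, BCity applies, adding CName. So (BCity, Balance, Type)⁺ = {CName, BCity, Balance, Type}.
The closure contains neither all of R1 = {BCity, Balance, Branch, Type} nor all of R2 = {CName, BCity, AcctNo, Balance, Type, OpenDate}, so the common attributes are not a superkey of either fragment. The join is lossy.

No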